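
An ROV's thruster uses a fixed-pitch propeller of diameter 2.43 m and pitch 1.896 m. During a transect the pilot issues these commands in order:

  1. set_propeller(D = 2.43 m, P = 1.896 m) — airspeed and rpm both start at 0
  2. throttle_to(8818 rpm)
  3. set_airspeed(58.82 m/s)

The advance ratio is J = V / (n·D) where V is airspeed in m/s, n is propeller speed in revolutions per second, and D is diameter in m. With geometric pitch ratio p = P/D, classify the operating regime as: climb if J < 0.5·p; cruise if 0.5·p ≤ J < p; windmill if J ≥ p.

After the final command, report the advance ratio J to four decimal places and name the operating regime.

J = 0.1647, regime = climb

set_propeller: D = 2.43 m, P = 1.896 m (p = P/D = 0.780247); state ← (V=0, rpm=0)
throttle_to(8818): rpm ← 8818
set_airspeed(58.82): V ← 58.82 m/s
final state: V = 58.82 m/s, rpm = 8818 → n = rpm/60 = 146.966667 rev/s
J = V / (n·D) = 58.82 / (146.966667 × 2.43) = 0.164702
regime bands: climb J<0.3901 | cruise [0.3901, 0.7802) | windmill J≥0.7802
J = 0.1647 → climb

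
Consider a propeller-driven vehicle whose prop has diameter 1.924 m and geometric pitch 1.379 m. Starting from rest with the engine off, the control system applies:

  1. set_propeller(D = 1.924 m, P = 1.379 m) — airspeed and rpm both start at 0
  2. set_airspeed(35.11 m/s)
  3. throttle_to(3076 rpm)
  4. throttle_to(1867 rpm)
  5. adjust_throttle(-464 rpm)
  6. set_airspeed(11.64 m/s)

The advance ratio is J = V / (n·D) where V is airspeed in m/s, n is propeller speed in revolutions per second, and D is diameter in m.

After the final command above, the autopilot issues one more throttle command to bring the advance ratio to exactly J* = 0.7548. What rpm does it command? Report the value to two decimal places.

set_propeller: D = 1.924 m, P = 1.379 m (p = P/D = 0.716736); state ← (V=0, rpm=0)
set_airspeed(35.11): V ← 35.11 m/s
throttle_to(3076): rpm ← 3076
throttle_to(1867): rpm ← 1867
adjust_throttle(-464): rpm ← 1867 -464 = 1403
set_airspeed(11.64): V ← 11.64 m/s
final state: V = 11.64 m/s, rpm = 1403 → n = rpm/60 = 23.383333 rev/s
target J* = 0.7548; solve J* = V/(n·D) for n: n = V/(J*·D) = 11.64/(0.7548 × 1.924) = 8.015231 rev/s
rpm = 60·n = 480.913835

rpm = 480.91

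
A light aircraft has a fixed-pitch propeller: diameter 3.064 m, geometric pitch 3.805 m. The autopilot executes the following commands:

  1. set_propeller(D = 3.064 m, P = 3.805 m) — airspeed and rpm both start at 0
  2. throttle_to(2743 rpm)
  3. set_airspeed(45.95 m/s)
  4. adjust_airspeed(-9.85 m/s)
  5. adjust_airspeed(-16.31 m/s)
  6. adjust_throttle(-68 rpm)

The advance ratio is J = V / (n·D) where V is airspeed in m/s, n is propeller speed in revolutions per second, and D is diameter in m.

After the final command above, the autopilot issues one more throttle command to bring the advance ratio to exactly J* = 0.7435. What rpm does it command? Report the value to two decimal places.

rpm = 521.23

set_propeller: D = 3.064 m, P = 3.805 m (p = P/D = 1.241841); state ← (V=0, rpm=0)
throttle_to(2743): rpm ← 2743
set_airspeed(45.95): V ← 45.95 m/s
adjust_airspeed(-9.85): V ← 45.95 -9.85 = 36.1 m/s
adjust_airspeed(-16.31): V ← 36.1 -16.31 = 19.79 m/s
adjust_throttle(-68): rpm ← 2743 -68 = 2675
final state: V = 19.79 m/s, rpm = 2675 → n = rpm/60 = 44.583333 rev/s
target J* = 0.7435; solve J* = V/(n·D) for n: n = V/(J*·D) = 19.79/(0.7435 × 3.064) = 8.687125 rev/s
rpm = 60·n = 521.227488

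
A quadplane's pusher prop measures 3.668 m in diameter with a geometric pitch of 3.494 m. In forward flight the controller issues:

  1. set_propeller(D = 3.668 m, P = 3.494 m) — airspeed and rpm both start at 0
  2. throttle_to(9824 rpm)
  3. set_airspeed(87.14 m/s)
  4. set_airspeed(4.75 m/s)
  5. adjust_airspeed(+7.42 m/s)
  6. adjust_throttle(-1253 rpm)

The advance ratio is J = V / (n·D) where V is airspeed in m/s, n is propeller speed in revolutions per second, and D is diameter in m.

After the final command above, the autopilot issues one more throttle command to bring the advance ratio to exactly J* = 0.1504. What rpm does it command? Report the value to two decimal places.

rpm = 1323.62

set_propeller: D = 3.668 m, P = 3.494 m (p = P/D = 0.952563); state ← (V=0, rpm=0)
throttle_to(9824): rpm ← 9824
set_airspeed(87.14): V ← 87.14 m/s
set_airspeed(4.75): V ← 4.75 m/s
adjust_airspeed(+7.42): V ← 4.75 +7.42 = 12.17 m/s
adjust_throttle(-1253): rpm ← 9824 -1253 = 8571
final state: V = 12.17 m/s, rpm = 8571 → n = rpm/60 = 142.850000 rev/s
target J* = 0.1504; solve J* = V/(n·D) for n: n = V/(J*·D) = 12.17/(0.1504 × 3.668) = 22.060402 rev/s
rpm = 60·n = 1323.624098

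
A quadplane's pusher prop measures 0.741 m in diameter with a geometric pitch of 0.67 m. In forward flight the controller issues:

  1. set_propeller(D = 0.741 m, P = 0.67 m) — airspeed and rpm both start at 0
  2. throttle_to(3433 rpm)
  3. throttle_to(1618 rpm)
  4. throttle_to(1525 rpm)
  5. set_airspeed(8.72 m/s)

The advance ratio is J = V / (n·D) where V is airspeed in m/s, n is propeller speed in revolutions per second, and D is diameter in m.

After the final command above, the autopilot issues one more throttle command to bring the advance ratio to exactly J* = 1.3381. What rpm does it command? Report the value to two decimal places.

set_propeller: D = 0.741 m, P = 0.67 m (p = P/D = 0.904184); state ← (V=0, rpm=0)
throttle_to(3433): rpm ← 3433
throttle_to(1618): rpm ← 1618
throttle_to(1525): rpm ← 1525
set_airspeed(8.72): V ← 8.72 m/s
final state: V = 8.72 m/s, rpm = 1525 → n = rpm/60 = 25.416667 rev/s
target J* = 1.3381; solve J* = V/(n·D) for n: n = V/(J*·D) = 8.72/(1.3381 × 0.741) = 8.794471 rev/s
rpm = 60·n = 527.668242

rpm = 527.67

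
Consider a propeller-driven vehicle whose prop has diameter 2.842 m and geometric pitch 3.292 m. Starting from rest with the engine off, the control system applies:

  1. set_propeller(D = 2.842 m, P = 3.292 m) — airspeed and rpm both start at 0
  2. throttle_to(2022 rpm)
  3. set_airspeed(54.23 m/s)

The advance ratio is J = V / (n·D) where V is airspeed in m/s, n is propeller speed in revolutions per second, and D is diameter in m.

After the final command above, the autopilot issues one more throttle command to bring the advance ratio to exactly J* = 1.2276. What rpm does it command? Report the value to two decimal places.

rpm = 932.63

set_propeller: D = 2.842 m, P = 3.292 m (p = P/D = 1.158339); state ← (V=0, rpm=0)
throttle_to(2022): rpm ← 2022
set_airspeed(54.23): V ← 54.23 m/s
final state: V = 54.23 m/s, rpm = 2022 → n = rpm/60 = 33.700000 rev/s
target J* = 1.2276; solve J* = V/(n·D) for n: n = V/(J*·D) = 54.23/(1.2276 × 2.842) = 15.543852 rev/s
rpm = 60·n = 932.631117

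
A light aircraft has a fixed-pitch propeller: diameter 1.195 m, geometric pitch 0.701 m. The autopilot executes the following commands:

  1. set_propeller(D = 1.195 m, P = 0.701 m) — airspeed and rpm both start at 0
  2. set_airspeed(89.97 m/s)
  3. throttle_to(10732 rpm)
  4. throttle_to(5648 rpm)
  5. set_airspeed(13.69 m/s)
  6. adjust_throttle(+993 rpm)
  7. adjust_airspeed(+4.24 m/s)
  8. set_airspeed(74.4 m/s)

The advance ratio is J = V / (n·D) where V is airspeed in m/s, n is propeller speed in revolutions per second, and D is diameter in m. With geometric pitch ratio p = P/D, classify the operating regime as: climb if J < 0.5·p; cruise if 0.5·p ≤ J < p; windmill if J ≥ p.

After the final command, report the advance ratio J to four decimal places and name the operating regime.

J = 0.5625, regime = cruise

set_propeller: D = 1.195 m, P = 0.701 m (p = P/D = 0.586611); state ← (V=0, rpm=0)
set_airspeed(89.97): V ← 89.97 m/s
throttle_to(10732): rpm ← 10732
throttle_to(5648): rpm ← 5648
set_airspeed(13.69): V ← 13.69 m/s
adjust_throttle(+993): rpm ← 5648 +993 = 6641
adjust_airspeed(+4.24): V ← 13.69 +4.24 = 17.93 m/s
set_airspeed(74.4): V ← 74.4 m/s
final state: V = 74.4 m/s, rpm = 6641 → n = rpm/60 = 110.683333 rev/s
J = V / (n·D) = 74.4 / (110.683333 × 1.195) = 0.562500
regime bands: climb J<0.2933 | cruise [0.2933, 0.5866) | windmill J≥0.5866
J = 0.5625 → cruise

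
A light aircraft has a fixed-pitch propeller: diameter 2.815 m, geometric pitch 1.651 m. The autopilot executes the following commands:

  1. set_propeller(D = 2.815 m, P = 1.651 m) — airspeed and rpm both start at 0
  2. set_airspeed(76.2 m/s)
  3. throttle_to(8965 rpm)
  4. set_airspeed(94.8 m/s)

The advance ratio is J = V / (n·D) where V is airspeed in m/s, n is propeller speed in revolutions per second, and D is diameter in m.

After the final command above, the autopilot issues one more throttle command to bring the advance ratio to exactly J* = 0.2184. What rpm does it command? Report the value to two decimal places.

set_propeller: D = 2.815 m, P = 1.651 m (p = P/D = 0.586501); state ← (V=0, rpm=0)
set_airspeed(76.2): V ← 76.2 m/s
throttle_to(8965): rpm ← 8965
set_airspeed(94.8): V ← 94.8 m/s
final state: V = 94.8 m/s, rpm = 8965 → n = rpm/60 = 149.416667 rev/s
target J* = 0.2184; solve J* = V/(n·D) for n: n = V/(J*·D) = 94.8/(0.2184 × 2.815) = 154.197490 rev/s
rpm = 60·n = 9251.849394

rpm = 9251.85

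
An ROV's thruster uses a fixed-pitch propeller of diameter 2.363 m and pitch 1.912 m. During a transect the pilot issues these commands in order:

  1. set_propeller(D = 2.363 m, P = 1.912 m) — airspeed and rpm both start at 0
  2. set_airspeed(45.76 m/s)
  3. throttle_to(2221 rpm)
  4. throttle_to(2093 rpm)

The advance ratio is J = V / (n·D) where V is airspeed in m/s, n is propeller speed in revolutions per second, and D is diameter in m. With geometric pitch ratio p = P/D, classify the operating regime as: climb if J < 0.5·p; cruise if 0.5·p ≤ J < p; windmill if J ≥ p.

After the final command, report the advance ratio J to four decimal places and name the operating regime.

J = 0.5551, regime = cruise

set_propeller: D = 2.363 m, P = 1.912 m (p = P/D = 0.809141); state ← (V=0, rpm=0)
set_airspeed(45.76): V ← 45.76 m/s
throttle_to(2221): rpm ← 2221
throttle_to(2093): rpm ← 2093
final state: V = 45.76 m/s, rpm = 2093 → n = rpm/60 = 34.883333 rev/s
J = V / (n·D) = 45.76 / (34.883333 × 2.363) = 0.555142
regime bands: climb J<0.4046 | cruise [0.4046, 0.8091) | windmill J≥0.8091
J = 0.5551 → cruise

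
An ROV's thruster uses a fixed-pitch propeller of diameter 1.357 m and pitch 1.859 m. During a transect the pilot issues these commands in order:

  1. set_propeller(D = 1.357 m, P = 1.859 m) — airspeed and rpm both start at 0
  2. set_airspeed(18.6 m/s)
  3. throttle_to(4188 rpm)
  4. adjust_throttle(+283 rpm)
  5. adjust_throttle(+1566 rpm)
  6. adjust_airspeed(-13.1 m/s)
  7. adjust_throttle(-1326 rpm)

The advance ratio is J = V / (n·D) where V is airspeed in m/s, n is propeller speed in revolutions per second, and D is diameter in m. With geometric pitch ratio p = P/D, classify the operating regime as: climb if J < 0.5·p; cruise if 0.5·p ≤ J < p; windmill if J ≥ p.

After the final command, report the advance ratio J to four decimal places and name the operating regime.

set_propeller: D = 1.357 m, P = 1.859 m (p = P/D = 1.369934); state ← (V=0, rpm=0)
set_airspeed(18.6): V ← 18.6 m/s
throttle_to(4188): rpm ← 4188
adjust_throttle(+283): rpm ← 4188 +283 = 4471
adjust_throttle(+1566): rpm ← 4471 +1566 = 6037
adjust_airspeed(-13.1): V ← 18.6 -13.1 = 5.5 m/s
adjust_throttle(-1326): rpm ← 6037 -1326 = 4711
final state: V = 5.5 m/s, rpm = 4711 → n = rpm/60 = 78.516667 rev/s
J = V / (n·D) = 5.5 / (78.516667 × 1.357) = 0.051620
regime bands: climb J<0.6850 | cruise [0.6850, 1.3699) | windmill J≥1.3699
J = 0.0516 → climb

J = 0.0516, regime = climb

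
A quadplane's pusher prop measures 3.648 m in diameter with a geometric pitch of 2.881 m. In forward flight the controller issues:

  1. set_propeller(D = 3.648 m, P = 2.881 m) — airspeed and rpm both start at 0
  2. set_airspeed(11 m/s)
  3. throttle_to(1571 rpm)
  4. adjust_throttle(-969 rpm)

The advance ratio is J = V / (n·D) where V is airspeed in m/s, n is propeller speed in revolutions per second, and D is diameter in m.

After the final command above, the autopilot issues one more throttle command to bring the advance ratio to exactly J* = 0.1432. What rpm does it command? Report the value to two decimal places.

set_propeller: D = 3.648 m, P = 2.881 m (p = P/D = 0.789748); state ← (V=0, rpm=0)
set_airspeed(11): V ← 11 m/s
throttle_to(1571): rpm ← 1571
adjust_throttle(-969): rpm ← 1571 -969 = 602
final state: V = 11 m/s, rpm = 602 → n = rpm/60 = 10.033333 rev/s
target J* = 0.1432; solve J* = V/(n·D) for n: n = V/(J*·D) = 11/(0.1432 × 3.648) = 21.056920 rev/s
rpm = 60·n = 1263.415172

rpm = 1263.42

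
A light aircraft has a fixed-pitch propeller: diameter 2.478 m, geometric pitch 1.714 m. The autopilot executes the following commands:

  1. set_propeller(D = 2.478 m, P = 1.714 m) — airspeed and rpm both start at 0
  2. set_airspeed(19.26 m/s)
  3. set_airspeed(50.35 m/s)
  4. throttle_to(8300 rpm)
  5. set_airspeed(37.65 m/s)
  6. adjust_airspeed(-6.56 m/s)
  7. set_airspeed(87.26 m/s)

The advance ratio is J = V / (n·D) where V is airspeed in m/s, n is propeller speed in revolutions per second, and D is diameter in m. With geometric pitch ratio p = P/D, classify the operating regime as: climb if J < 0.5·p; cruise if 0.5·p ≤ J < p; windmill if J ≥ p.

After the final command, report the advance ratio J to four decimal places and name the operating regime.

J = 0.2546, regime = climb

set_propeller: D = 2.478 m, P = 1.714 m (p = P/D = 0.691687); state ← (V=0, rpm=0)
set_airspeed(19.26): V ← 19.26 m/s
set_airspeed(50.35): V ← 50.35 m/s
throttle_to(8300): rpm ← 8300
set_airspeed(37.65): V ← 37.65 m/s
adjust_airspeed(-6.56): V ← 37.65 -6.56 = 31.09 m/s
set_airspeed(87.26): V ← 87.26 m/s
final state: V = 87.26 m/s, rpm = 8300 → n = rpm/60 = 138.333333 rev/s
J = V / (n·D) = 87.26 / (138.333333 × 2.478) = 0.254558
regime bands: climb J<0.3458 | cruise [0.3458, 0.6917) | windmill J≥0.6917
J = 0.2546 → climb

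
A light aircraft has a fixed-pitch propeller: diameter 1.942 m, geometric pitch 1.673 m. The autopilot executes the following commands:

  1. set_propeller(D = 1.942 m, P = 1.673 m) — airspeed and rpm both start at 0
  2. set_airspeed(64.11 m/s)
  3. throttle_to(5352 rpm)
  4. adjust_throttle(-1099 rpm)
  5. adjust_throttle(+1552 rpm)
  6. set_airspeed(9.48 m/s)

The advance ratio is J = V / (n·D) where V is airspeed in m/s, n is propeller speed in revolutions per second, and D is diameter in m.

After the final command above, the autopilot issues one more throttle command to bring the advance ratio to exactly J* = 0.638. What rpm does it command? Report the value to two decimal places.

rpm = 459.08

set_propeller: D = 1.942 m, P = 1.673 m (p = P/D = 0.861483); state ← (V=0, rpm=0)
set_airspeed(64.11): V ← 64.11 m/s
throttle_to(5352): rpm ← 5352
adjust_throttle(-1099): rpm ← 5352 -1099 = 4253
adjust_throttle(+1552): rpm ← 4253 +1552 = 5805
set_airspeed(9.48): V ← 9.48 m/s
final state: V = 9.48 m/s, rpm = 5805 → n = rpm/60 = 96.750000 rev/s
target J* = 0.638; solve J* = V/(n·D) for n: n = V/(J*·D) = 9.48/(0.638 × 1.942) = 7.651356 rev/s
rpm = 60·n = 459.081385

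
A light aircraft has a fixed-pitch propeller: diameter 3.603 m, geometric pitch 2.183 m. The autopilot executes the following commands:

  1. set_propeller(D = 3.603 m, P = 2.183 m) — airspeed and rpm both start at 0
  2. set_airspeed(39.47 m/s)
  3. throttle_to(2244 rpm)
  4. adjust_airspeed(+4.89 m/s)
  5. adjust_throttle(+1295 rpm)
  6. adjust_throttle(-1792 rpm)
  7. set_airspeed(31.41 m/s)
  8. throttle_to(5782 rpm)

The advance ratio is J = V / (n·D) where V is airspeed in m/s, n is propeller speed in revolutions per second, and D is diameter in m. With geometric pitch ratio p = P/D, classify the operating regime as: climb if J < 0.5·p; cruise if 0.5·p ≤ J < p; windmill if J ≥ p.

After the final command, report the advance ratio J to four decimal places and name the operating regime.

J = 0.0905, regime = climb

set_propeller: D = 3.603 m, P = 2.183 m (p = P/D = 0.605884); state ← (V=0, rpm=0)
set_airspeed(39.47): V ← 39.47 m/s
throttle_to(2244): rpm ← 2244
adjust_airspeed(+4.89): V ← 39.47 +4.89 = 44.36 m/s
adjust_throttle(+1295): rpm ← 2244 +1295 = 3539
adjust_throttle(-1792): rpm ← 3539 -1792 = 1747
set_airspeed(31.41): V ← 31.41 m/s
throttle_to(5782): rpm ← 5782
final state: V = 31.41 m/s, rpm = 5782 → n = rpm/60 = 96.366667 rev/s
J = V / (n·D) = 31.41 / (96.366667 × 3.603) = 0.090464
regime bands: climb J<0.3029 | cruise [0.3029, 0.6059) | windmill J≥0.6059
J = 0.0905 → climb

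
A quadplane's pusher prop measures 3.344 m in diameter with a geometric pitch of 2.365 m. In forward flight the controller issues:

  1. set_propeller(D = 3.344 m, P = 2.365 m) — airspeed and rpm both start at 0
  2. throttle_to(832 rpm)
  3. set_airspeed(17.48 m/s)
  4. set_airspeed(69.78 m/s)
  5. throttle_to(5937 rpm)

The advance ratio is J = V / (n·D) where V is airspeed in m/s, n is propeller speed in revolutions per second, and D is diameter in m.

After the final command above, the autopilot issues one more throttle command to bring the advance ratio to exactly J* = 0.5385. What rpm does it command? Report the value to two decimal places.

rpm = 2325.04

set_propeller: D = 3.344 m, P = 2.365 m (p = P/D = 0.707237); state ← (V=0, rpm=0)
throttle_to(832): rpm ← 832
set_airspeed(17.48): V ← 17.48 m/s
set_airspeed(69.78): V ← 69.78 m/s
throttle_to(5937): rpm ← 5937
final state: V = 69.78 m/s, rpm = 5937 → n = rpm/60 = 98.950000 rev/s
target J* = 0.5385; solve J* = V/(n·D) for n: n = V/(J*·D) = 69.78/(0.5385 × 3.344) = 38.750650 rev/s
rpm = 60·n = 2325.038984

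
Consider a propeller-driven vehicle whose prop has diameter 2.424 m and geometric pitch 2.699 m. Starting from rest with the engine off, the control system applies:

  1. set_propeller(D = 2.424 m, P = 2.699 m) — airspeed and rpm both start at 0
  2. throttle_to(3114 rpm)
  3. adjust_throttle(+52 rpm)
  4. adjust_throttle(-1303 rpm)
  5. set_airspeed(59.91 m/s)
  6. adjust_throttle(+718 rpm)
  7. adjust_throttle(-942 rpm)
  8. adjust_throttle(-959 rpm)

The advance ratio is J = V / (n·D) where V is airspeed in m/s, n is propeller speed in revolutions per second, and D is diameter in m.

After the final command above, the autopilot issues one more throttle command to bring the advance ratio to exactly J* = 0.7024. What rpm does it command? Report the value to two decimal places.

rpm = 2111.22

set_propeller: D = 2.424 m, P = 2.699 m (p = P/D = 1.113449); state ← (V=0, rpm=0)
throttle_to(3114): rpm ← 3114
adjust_throttle(+52): rpm ← 3114 +52 = 3166
adjust_throttle(-1303): rpm ← 3166 -1303 = 1863
set_airspeed(59.91): V ← 59.91 m/s
adjust_throttle(+718): rpm ← 1863 +718 = 2581
adjust_throttle(-942): rpm ← 2581 -942 = 1639
adjust_throttle(-959): rpm ← 1639 -959 = 680
final state: V = 59.91 m/s, rpm = 680 → n = rpm/60 = 11.333333 rev/s
target J* = 0.7024; solve J* = V/(n·D) for n: n = V/(J*·D) = 59.91/(0.7024 × 2.424) = 35.186997 rev/s
rpm = 60·n = 2111.219806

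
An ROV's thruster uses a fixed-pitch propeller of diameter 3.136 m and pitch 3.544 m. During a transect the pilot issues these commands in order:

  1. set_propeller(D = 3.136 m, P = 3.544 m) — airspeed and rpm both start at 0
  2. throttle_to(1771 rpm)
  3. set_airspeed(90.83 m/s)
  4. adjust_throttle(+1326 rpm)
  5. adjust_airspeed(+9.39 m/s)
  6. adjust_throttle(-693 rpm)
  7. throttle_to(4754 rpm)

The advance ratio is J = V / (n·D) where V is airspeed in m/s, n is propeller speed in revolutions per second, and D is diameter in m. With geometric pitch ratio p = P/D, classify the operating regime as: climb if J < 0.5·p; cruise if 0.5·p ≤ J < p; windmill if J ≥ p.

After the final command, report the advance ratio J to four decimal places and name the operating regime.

set_propeller: D = 3.136 m, P = 3.544 m (p = P/D = 1.130102); state ← (V=0, rpm=0)
throttle_to(1771): rpm ← 1771
set_airspeed(90.83): V ← 90.83 m/s
adjust_throttle(+1326): rpm ← 1771 +1326 = 3097
adjust_airspeed(+9.39): V ← 90.83 +9.39 = 100.22 m/s
adjust_throttle(-693): rpm ← 3097 -693 = 2404
throttle_to(4754): rpm ← 4754
final state: V = 100.22 m/s, rpm = 4754 → n = rpm/60 = 79.233333 rev/s
J = V / (n·D) = 100.22 / (79.233333 × 3.136) = 0.403339
regime bands: climb J<0.5651 | cruise [0.5651, 1.1301) | windmill J≥1.1301
J = 0.4033 → climb

J = 0.4033, regime = climb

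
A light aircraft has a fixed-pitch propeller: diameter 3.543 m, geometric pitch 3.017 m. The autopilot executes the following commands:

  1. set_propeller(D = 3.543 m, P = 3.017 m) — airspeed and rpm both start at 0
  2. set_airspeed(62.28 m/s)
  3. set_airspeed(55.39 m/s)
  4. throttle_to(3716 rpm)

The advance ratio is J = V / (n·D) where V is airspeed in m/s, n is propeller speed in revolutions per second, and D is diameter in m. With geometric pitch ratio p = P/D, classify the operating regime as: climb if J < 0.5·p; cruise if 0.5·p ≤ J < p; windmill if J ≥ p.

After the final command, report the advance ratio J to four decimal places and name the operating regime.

J = 0.2524, regime = climb

set_propeller: D = 3.543 m, P = 3.017 m (p = P/D = 0.851538); state ← (V=0, rpm=0)
set_airspeed(62.28): V ← 62.28 m/s
set_airspeed(55.39): V ← 55.39 m/s
throttle_to(3716): rpm ← 3716
final state: V = 55.39 m/s, rpm = 3716 → n = rpm/60 = 61.933333 rev/s
J = V / (n·D) = 55.39 / (61.933333 × 3.543) = 0.252427
regime bands: climb J<0.4258 | cruise [0.4258, 0.8515) | windmill J≥0.8515
J = 0.2524 → climb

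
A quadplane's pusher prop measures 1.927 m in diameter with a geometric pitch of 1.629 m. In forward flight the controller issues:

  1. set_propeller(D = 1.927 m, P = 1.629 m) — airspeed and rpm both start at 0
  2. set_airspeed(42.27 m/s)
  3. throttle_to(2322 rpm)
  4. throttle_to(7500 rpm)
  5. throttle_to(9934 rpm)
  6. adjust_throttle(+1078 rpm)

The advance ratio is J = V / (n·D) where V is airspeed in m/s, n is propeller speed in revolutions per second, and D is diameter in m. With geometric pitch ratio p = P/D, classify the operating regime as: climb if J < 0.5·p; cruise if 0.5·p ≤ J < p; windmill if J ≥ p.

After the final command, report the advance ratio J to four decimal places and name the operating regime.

set_propeller: D = 1.927 m, P = 1.629 m (p = P/D = 0.845355); state ← (V=0, rpm=0)
set_airspeed(42.27): V ← 42.27 m/s
throttle_to(2322): rpm ← 2322
throttle_to(7500): rpm ← 7500
throttle_to(9934): rpm ← 9934
adjust_throttle(+1078): rpm ← 9934 +1078 = 11012
final state: V = 42.27 m/s, rpm = 11012 → n = rpm/60 = 183.533333 rev/s
J = V / (n·D) = 42.27 / (183.533333 × 1.927) = 0.119519
regime bands: climb J<0.4227 | cruise [0.4227, 0.8454) | windmill J≥0.8454
J = 0.1195 → climb

J = 0.1195, regime = climb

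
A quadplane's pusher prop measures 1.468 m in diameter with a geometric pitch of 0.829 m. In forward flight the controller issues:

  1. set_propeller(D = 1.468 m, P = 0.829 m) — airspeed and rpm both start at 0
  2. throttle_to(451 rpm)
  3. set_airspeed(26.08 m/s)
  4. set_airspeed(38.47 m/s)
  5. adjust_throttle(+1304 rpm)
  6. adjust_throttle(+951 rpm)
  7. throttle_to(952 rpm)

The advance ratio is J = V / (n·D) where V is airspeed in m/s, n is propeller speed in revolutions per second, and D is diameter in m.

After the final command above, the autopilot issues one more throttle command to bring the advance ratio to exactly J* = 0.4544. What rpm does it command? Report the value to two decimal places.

rpm = 3460.26

set_propeller: D = 1.468 m, P = 0.829 m (p = P/D = 0.564714); state ← (V=0, rpm=0)
throttle_to(451): rpm ← 451
set_airspeed(26.08): V ← 26.08 m/s
set_airspeed(38.47): V ← 38.47 m/s
adjust_throttle(+1304): rpm ← 451 +1304 = 1755
adjust_throttle(+951): rpm ← 1755 +951 = 2706
throttle_to(952): rpm ← 952
final state: V = 38.47 m/s, rpm = 952 → n = rpm/60 = 15.866667 rev/s
target J* = 0.4544; solve J* = V/(n·D) for n: n = V/(J*·D) = 38.47/(0.4544 × 1.468) = 57.671043 rev/s
rpm = 60·n = 3460.262597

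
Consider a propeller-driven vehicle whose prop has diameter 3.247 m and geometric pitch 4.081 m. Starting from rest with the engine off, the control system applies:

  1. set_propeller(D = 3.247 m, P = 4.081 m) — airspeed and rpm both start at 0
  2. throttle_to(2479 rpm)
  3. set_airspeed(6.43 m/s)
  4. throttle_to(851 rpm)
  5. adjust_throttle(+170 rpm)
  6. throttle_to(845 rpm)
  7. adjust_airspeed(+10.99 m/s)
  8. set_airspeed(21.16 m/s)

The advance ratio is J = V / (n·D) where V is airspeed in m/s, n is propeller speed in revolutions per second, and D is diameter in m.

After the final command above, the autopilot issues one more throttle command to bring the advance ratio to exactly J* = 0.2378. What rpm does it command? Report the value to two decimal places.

set_propeller: D = 3.247 m, P = 4.081 m (p = P/D = 1.256852); state ← (V=0, rpm=0)
throttle_to(2479): rpm ← 2479
set_airspeed(6.43): V ← 6.43 m/s
throttle_to(851): rpm ← 851
adjust_throttle(+170): rpm ← 851 +170 = 1021
throttle_to(845): rpm ← 845
adjust_airspeed(+10.99): V ← 6.43 +10.99 = 17.42 m/s
set_airspeed(21.16): V ← 21.16 m/s
final state: V = 21.16 m/s, rpm = 845 → n = rpm/60 = 14.083333 rev/s
target J* = 0.2378; solve J* = V/(n·D) for n: n = V/(J*·D) = 21.16/(0.2378 × 3.247) = 27.404477 rev/s
rpm = 60·n = 1644.268644

rpm = 1644.27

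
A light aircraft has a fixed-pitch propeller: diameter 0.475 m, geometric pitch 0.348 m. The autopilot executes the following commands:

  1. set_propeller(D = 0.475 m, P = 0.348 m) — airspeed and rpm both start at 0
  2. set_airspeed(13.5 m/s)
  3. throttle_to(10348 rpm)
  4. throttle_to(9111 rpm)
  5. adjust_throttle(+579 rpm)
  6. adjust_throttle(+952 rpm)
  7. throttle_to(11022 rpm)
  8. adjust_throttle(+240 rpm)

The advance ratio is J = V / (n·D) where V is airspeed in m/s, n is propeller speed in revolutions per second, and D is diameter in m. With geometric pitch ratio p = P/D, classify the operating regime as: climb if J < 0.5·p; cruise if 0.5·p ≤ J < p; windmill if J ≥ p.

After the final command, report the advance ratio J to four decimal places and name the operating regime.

J = 0.1514, regime = climb

set_propeller: D = 0.475 m, P = 0.348 m (p = P/D = 0.732632); state ← (V=0, rpm=0)
set_airspeed(13.5): V ← 13.5 m/s
throttle_to(10348): rpm ← 10348
throttle_to(9111): rpm ← 9111
adjust_throttle(+579): rpm ← 9111 +579 = 9690
adjust_throttle(+952): rpm ← 9690 +952 = 10642
throttle_to(11022): rpm ← 11022
adjust_throttle(+240): rpm ← 11022 +240 = 11262
final state: V = 13.5 m/s, rpm = 11262 → n = rpm/60 = 187.700000 rev/s
J = V / (n·D) = 13.5 / (187.700000 × 0.475) = 0.151417
regime bands: climb J<0.3663 | cruise [0.3663, 0.7326) | windmill J≥0.7326
J = 0.1514 → climb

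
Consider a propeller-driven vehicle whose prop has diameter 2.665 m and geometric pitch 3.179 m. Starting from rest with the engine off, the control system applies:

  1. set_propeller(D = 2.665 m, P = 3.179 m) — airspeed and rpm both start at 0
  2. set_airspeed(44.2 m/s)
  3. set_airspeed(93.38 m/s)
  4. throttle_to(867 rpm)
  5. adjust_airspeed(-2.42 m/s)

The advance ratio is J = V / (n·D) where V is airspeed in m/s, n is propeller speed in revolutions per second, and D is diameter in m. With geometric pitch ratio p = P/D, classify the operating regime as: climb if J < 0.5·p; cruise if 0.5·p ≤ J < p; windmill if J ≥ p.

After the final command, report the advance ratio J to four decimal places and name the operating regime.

set_propeller: D = 2.665 m, P = 3.179 m (p = P/D = 1.192871); state ← (V=0, rpm=0)
set_airspeed(44.2): V ← 44.2 m/s
set_airspeed(93.38): V ← 93.38 m/s
throttle_to(867): rpm ← 867
adjust_airspeed(-2.42): V ← 93.38 -2.42 = 90.96 m/s
final state: V = 90.96 m/s, rpm = 867 → n = rpm/60 = 14.450000 rev/s
J = V / (n·D) = 90.96 / (14.450000 × 2.665) = 2.362030
regime bands: climb J<0.5964 | cruise [0.5964, 1.1929) | windmill J≥1.1929
J = 2.3620 → windmill

J = 2.3620, regime = windmill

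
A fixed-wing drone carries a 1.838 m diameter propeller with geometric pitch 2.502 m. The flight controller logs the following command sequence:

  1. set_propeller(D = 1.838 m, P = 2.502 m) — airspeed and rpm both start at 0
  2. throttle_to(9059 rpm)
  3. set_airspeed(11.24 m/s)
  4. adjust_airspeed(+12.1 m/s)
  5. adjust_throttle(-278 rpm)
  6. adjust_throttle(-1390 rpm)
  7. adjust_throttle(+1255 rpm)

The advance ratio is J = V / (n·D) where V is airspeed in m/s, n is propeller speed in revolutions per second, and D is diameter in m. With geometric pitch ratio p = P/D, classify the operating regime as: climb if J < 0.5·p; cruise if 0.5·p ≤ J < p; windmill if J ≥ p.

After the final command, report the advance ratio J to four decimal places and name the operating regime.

J = 0.0881, regime = climb

set_propeller: D = 1.838 m, P = 2.502 m (p = P/D = 1.361262); state ← (V=0, rpm=0)
throttle_to(9059): rpm ← 9059
set_airspeed(11.24): V ← 11.24 m/s
adjust_airspeed(+12.1): V ← 11.24 +12.1 = 23.34 m/s
adjust_throttle(-278): rpm ← 9059 -278 = 8781
adjust_throttle(-1390): rpm ← 8781 -1390 = 7391
adjust_throttle(+1255): rpm ← 7391 +1255 = 8646
final state: V = 23.34 m/s, rpm = 8646 → n = rpm/60 = 144.100000 rev/s
J = V / (n·D) = 23.34 / (144.100000 × 1.838) = 0.088123
regime bands: climb J<0.6806 | cruise [0.6806, 1.3613) | windmill J≥1.3613
J = 0.0881 → climb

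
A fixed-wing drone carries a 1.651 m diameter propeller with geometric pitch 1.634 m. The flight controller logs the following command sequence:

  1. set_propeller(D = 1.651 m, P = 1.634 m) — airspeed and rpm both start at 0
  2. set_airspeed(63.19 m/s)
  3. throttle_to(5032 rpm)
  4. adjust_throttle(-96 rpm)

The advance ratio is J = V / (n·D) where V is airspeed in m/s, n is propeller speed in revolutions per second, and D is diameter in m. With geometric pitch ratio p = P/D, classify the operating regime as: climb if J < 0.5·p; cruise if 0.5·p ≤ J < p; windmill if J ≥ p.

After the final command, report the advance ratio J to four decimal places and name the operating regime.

J = 0.4652, regime = climb

set_propeller: D = 1.651 m, P = 1.634 m (p = P/D = 0.989703); state ← (V=0, rpm=0)
set_airspeed(63.19): V ← 63.19 m/s
throttle_to(5032): rpm ← 5032
adjust_throttle(-96): rpm ← 5032 -96 = 4936
final state: V = 63.19 m/s, rpm = 4936 → n = rpm/60 = 82.266667 rev/s
J = V / (n·D) = 63.19 / (82.266667 × 1.651) = 0.465240
regime bands: climb J<0.4949 | cruise [0.4949, 0.9897) | windmill J≥0.9897
J = 0.4652 → climb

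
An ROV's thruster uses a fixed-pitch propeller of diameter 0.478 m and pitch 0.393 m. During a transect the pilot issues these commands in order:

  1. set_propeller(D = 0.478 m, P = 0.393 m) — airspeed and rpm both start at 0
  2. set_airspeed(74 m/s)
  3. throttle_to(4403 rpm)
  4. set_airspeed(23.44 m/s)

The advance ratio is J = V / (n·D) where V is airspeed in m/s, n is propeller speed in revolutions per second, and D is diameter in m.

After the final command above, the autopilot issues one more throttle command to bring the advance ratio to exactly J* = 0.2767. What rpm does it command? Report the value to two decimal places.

rpm = 10633.39

set_propeller: D = 0.478 m, P = 0.393 m (p = P/D = 0.822176); state ← (V=0, rpm=0)
set_airspeed(74): V ← 74 m/s
throttle_to(4403): rpm ← 4403
set_airspeed(23.44): V ← 23.44 m/s
final state: V = 23.44 m/s, rpm = 4403 → n = rpm/60 = 73.383333 rev/s
target J* = 0.2767; solve J* = V/(n·D) for n: n = V/(J*·D) = 23.44/(0.2767 × 0.478) = 177.223191 rev/s
rpm = 60·n = 10633.391450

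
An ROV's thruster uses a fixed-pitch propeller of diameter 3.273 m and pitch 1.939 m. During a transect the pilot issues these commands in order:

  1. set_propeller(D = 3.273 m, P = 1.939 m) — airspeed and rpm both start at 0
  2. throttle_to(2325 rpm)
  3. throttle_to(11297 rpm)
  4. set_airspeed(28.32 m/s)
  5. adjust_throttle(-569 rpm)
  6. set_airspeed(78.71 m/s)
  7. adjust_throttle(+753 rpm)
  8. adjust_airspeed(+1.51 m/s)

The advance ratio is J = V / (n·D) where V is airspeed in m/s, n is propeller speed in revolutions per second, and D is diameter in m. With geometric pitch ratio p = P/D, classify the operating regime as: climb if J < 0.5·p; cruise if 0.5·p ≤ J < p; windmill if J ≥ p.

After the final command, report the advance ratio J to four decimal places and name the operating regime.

J = 0.1281, regime = climb

set_propeller: D = 3.273 m, P = 1.939 m (p = P/D = 0.592423); state ← (V=0, rpm=0)
throttle_to(2325): rpm ← 2325
throttle_to(11297): rpm ← 11297
set_airspeed(28.32): V ← 28.32 m/s
adjust_throttle(-569): rpm ← 11297 -569 = 10728
set_airspeed(78.71): V ← 78.71 m/s
adjust_throttle(+753): rpm ← 10728 +753 = 11481
adjust_airspeed(+1.51): V ← 78.71 +1.51 = 80.22 m/s
final state: V = 80.22 m/s, rpm = 11481 → n = rpm/60 = 191.350000 rev/s
J = V / (n·D) = 80.22 / (191.350000 × 3.273) = 0.128088
regime bands: climb J<0.2962 | cruise [0.2962, 0.5924) | windmill J≥0.5924
J = 0.1281 → climb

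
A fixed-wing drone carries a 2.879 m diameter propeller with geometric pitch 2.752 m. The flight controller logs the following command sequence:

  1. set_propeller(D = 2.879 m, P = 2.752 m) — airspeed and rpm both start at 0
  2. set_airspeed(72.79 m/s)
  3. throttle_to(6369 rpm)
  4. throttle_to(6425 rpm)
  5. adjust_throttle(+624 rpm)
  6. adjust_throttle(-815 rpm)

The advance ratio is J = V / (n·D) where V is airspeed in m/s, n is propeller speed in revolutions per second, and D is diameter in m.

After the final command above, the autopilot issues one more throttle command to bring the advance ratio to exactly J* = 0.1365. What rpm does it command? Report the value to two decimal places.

set_propeller: D = 2.879 m, P = 2.752 m (p = P/D = 0.955887); state ← (V=0, rpm=0)
set_airspeed(72.79): V ← 72.79 m/s
throttle_to(6369): rpm ← 6369
throttle_to(6425): rpm ← 6425
adjust_throttle(+624): rpm ← 6425 +624 = 7049
adjust_throttle(-815): rpm ← 7049 -815 = 6234
final state: V = 72.79 m/s, rpm = 6234 → n = rpm/60 = 103.900000 rev/s
target J* = 0.1365; solve J* = V/(n·D) for n: n = V/(J*·D) = 72.79/(0.1365 × 2.879) = 185.224062 rev/s
rpm = 60·n = 11113.443694

rpm = 11113.44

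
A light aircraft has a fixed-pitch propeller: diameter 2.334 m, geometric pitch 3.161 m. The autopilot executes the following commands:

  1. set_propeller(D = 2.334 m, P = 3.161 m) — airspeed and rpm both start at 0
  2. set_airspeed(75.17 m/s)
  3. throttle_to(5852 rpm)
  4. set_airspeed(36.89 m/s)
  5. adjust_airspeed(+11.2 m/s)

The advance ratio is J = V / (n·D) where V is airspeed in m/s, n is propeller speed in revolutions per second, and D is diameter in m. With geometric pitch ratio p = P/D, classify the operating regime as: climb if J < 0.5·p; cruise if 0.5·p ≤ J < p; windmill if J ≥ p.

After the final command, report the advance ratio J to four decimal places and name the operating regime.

J = 0.2113, regime = climb

set_propeller: D = 2.334 m, P = 3.161 m (p = P/D = 1.354327); state ← (V=0, rpm=0)
set_airspeed(75.17): V ← 75.17 m/s
throttle_to(5852): rpm ← 5852
set_airspeed(36.89): V ← 36.89 m/s
adjust_airspeed(+11.2): V ← 36.89 +11.2 = 48.09 m/s
final state: V = 48.09 m/s, rpm = 5852 → n = rpm/60 = 97.533333 rev/s
J = V / (n·D) = 48.09 / (97.533333 × 2.334) = 0.211252
regime bands: climb J<0.6772 | cruise [0.6772, 1.3543) | windmill J≥1.3543
J = 0.2113 → climb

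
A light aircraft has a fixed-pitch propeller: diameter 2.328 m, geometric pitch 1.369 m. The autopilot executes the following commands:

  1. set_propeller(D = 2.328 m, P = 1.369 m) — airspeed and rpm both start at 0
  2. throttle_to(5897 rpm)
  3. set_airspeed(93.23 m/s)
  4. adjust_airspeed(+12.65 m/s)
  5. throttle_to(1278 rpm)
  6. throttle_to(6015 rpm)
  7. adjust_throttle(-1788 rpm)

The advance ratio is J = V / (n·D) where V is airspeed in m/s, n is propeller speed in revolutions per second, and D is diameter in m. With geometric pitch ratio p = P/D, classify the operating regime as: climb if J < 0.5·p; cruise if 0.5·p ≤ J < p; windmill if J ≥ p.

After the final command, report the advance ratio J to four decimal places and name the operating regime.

set_propeller: D = 2.328 m, P = 1.369 m (p = P/D = 0.588058); state ← (V=0, rpm=0)
throttle_to(5897): rpm ← 5897
set_airspeed(93.23): V ← 93.23 m/s
adjust_airspeed(+12.65): V ← 93.23 +12.65 = 105.88 m/s
throttle_to(1278): rpm ← 1278
throttle_to(6015): rpm ← 6015
adjust_throttle(-1788): rpm ← 6015 -1788 = 4227
final state: V = 105.88 m/s, rpm = 4227 → n = rpm/60 = 70.450000 rev/s
J = V / (n·D) = 105.88 / (70.450000 × 2.328) = 0.645580
regime bands: climb J<0.2940 | cruise [0.2940, 0.5881) | windmill J≥0.5881
J = 0.6456 → windmill

J = 0.6456, regime = windmill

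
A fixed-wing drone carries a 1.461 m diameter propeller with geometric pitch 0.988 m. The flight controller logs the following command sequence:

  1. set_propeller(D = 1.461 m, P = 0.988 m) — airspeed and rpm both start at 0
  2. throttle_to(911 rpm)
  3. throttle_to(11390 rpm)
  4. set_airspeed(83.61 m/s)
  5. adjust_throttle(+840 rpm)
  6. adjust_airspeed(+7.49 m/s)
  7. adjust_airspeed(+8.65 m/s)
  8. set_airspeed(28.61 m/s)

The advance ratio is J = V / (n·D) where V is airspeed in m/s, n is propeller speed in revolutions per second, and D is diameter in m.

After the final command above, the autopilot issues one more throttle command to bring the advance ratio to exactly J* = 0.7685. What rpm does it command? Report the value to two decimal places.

rpm = 1528.89

set_propeller: D = 1.461 m, P = 0.988 m (p = P/D = 0.676249); state ← (V=0, rpm=0)
throttle_to(911): rpm ← 911
throttle_to(11390): rpm ← 11390
set_airspeed(83.61): V ← 83.61 m/s
adjust_throttle(+840): rpm ← 11390 +840 = 12230
adjust_airspeed(+7.49): V ← 83.61 +7.49 = 91.1 m/s
adjust_airspeed(+8.65): V ← 91.1 +8.65 = 99.75 m/s
set_airspeed(28.61): V ← 28.61 m/s
final state: V = 28.61 m/s, rpm = 12230 → n = rpm/60 = 203.833333 rev/s
target J* = 0.7685; solve J* = V/(n·D) for n: n = V/(J*·D) = 28.61/(0.7685 × 1.461) = 25.481428 rev/s
rpm = 60·n = 1528.885706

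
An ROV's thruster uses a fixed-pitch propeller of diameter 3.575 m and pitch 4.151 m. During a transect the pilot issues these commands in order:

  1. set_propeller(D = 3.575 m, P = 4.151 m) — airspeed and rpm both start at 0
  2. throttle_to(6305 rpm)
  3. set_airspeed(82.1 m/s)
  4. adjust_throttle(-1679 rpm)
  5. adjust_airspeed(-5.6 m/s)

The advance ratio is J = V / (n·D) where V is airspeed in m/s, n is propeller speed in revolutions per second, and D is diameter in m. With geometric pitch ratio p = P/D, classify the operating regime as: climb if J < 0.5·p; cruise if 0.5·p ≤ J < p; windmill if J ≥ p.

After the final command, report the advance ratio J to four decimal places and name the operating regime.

J = 0.2775, regime = climb

set_propeller: D = 3.575 m, P = 4.151 m (p = P/D = 1.161119); state ← (V=0, rpm=0)
throttle_to(6305): rpm ← 6305
set_airspeed(82.1): V ← 82.1 m/s
adjust_throttle(-1679): rpm ← 6305 -1679 = 4626
adjust_airspeed(-5.6): V ← 82.1 -5.6 = 76.5 m/s
final state: V = 76.5 m/s, rpm = 4626 → n = rpm/60 = 77.100000 rev/s
J = V / (n·D) = 76.5 / (77.100000 × 3.575) = 0.277543
regime bands: climb J<0.5806 | cruise [0.5806, 1.1611) | windmill J≥1.1611
J = 0.2775 → climb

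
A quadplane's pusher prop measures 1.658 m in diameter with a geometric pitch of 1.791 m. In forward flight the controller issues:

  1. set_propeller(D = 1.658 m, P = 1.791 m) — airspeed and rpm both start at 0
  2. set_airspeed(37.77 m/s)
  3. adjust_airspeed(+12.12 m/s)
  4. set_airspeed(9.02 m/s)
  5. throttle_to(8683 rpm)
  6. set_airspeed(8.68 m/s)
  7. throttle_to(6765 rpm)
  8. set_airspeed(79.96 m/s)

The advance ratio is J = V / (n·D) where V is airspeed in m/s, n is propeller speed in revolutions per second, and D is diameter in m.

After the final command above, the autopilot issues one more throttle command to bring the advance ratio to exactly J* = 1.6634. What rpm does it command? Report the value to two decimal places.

rpm = 1739.57

set_propeller: D = 1.658 m, P = 1.791 m (p = P/D = 1.080217); state ← (V=0, rpm=0)
set_airspeed(37.77): V ← 37.77 m/s
adjust_airspeed(+12.12): V ← 37.77 +12.12 = 49.89 m/s
set_airspeed(9.02): V ← 9.02 m/s
throttle_to(8683): rpm ← 8683
set_airspeed(8.68): V ← 8.68 m/s
throttle_to(6765): rpm ← 6765
set_airspeed(79.96): V ← 79.96 m/s
final state: V = 79.96 m/s, rpm = 6765 → n = rpm/60 = 112.750000 rev/s
target J* = 1.6634; solve J* = V/(n·D) for n: n = V/(J*·D) = 79.96/(1.6634 × 1.658) = 28.992894 rev/s
rpm = 60·n = 1739.573617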